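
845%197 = 57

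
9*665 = 5985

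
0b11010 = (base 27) Q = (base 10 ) 26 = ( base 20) 16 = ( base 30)q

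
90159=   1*90159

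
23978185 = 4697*5105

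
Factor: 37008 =2^4*3^2*257^1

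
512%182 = 148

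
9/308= 9/308 = 0.03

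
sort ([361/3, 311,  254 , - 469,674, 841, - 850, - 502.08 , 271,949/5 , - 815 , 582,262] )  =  [ - 850,-815,-502.08, - 469,361/3,949/5, 254, 262,271, 311, 582, 674,841] 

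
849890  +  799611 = 1649501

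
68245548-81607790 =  - 13362242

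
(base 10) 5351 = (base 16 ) 14e7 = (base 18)g95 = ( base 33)4u5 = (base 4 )1103213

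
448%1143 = 448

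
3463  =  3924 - 461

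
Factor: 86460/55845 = 5764/3723 = 2^2*3^( - 1) * 11^1  *  17^(-1) * 73^(-1) * 131^1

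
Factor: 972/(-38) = -2^1*3^5*19^(  -  1) = -486/19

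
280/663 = 280/663= 0.42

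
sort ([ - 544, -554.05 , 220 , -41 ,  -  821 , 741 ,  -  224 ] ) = [-821, - 554.05 ,-544, - 224, - 41,  220, 741]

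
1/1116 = 1/1116 = 0.00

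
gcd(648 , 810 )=162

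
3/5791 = 3/5791 =0.00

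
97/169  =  97/169 = 0.57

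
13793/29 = 475 + 18/29= 475.62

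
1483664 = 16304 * 91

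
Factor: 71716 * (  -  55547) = -2^2*17929^1*55547^1 = -3983608652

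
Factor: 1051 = 1051^1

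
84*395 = 33180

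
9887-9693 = 194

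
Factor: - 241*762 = -183642 = - 2^1*3^1*127^1*241^1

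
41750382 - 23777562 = 17972820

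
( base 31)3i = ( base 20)5b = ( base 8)157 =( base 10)111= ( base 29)3O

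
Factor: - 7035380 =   -  2^2 * 5^1 * 11^1*113^1*283^1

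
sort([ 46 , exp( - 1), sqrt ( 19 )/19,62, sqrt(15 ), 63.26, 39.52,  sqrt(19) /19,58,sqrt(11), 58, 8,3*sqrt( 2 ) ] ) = [ sqrt( 19)/19,sqrt( 19) /19, exp( - 1), sqrt(11), sqrt( 15),3 * sqrt(2),8, 39.52, 46, 58, 58, 62, 63.26 ] 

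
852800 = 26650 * 32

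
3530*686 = 2421580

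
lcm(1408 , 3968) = 43648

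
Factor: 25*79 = 1975 = 5^2*79^1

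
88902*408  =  36272016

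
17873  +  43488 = 61361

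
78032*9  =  702288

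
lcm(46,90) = 2070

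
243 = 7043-6800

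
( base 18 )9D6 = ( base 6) 22340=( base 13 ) 158A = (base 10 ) 3156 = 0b110001010100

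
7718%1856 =294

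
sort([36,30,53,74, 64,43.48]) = [ 30 , 36,43.48,53,64,74]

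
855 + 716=1571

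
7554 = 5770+1784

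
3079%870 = 469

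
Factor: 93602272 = 2^5*17^1 * 23^1*7481^1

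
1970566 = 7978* 247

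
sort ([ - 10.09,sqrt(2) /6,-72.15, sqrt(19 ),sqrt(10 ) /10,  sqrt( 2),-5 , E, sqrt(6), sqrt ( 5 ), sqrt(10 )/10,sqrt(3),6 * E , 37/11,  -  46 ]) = [ - 72.15,  -  46, - 10.09, - 5 , sqrt(2)/6,sqrt(10)/10, sqrt(10 ) /10, sqrt( 2 ) , sqrt(3 ),sqrt(5 ), sqrt( 6), E, 37/11, sqrt( 19 ), 6*E ]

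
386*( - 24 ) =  - 9264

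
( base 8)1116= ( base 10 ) 590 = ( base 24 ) 10E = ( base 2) 1001001110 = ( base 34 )HC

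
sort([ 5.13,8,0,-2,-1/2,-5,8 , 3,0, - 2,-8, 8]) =[-8, - 5, - 2, - 2, - 1/2, 0,0,3, 5.13,8, 8,8] 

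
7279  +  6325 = 13604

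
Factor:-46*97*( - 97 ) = 432814 = 2^1*23^1 * 97^2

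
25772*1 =25772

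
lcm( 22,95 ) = 2090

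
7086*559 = 3961074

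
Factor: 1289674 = 2^1*644837^1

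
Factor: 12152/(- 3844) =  - 2^1*7^2*31^( - 1) = - 98/31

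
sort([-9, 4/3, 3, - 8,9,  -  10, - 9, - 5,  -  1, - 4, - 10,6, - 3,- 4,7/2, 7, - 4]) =[ - 10,-10,  -  9,  -  9, - 8, - 5, - 4,-4,  -  4,- 3, - 1, 4/3,3,7/2 , 6,7, 9]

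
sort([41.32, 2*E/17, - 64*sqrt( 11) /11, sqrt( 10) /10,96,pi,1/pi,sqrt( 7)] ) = [  -  64*sqrt(11) /11,sqrt( 10 )/10, 1/pi , 2*E/17, sqrt(7),pi,41.32,96 ] 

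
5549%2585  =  379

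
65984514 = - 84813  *( -778 ) 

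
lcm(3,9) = 9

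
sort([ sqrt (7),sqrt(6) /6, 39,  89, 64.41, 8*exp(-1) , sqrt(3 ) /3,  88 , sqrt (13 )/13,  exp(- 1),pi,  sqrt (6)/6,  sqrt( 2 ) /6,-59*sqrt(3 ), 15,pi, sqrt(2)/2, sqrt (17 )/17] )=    [ - 59*sqrt(3 ), sqrt(2 ) /6, sqrt( 17) /17,  sqrt(13 ) /13, exp( - 1),sqrt( 6) /6, sqrt( 6) /6,sqrt( 3)/3, sqrt( 2)/2,sqrt (7) , 8*exp(-1 ),pi, pi,  15, 39 , 64.41,  88, 89 ]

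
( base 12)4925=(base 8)20055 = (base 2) 10000000101101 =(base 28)AE5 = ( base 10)8237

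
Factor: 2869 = 19^1*151^1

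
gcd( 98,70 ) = 14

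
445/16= 27 + 13/16= 27.81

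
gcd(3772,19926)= 82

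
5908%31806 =5908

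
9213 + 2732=11945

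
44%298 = 44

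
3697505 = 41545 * 89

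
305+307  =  612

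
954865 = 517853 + 437012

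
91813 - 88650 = 3163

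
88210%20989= 4254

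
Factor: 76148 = 2^2 * 19037^1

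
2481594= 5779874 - 3298280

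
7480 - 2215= 5265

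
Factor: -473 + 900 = 7^1*61^1 = 427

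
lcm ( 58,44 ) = 1276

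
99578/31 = 3212 + 6/31=3212.19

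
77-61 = 16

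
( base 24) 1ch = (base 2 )1101110001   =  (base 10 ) 881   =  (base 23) 1F7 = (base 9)1178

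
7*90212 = 631484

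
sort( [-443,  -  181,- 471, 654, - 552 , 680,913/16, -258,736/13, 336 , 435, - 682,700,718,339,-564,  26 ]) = [ - 682,- 564 , - 552 , - 471, - 443,-258, -181, 26,736/13, 913/16,336,339,  435, 654,680,700,718 ] 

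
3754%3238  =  516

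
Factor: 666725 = 5^2 * 26669^1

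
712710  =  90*7919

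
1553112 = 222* 6996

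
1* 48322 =48322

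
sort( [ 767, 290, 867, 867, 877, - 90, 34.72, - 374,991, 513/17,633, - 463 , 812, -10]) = [ - 463,-374, - 90, - 10, 513/17, 34.72, 290, 633, 767,812, 867, 867 , 877, 991 ] 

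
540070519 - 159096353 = 380974166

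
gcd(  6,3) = 3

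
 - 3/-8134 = 3/8134 = 0.00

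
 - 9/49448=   -  9/49448 = - 0.00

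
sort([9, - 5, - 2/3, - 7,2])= [ - 7, - 5, - 2/3, 2,9 ] 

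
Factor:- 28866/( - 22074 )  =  13^( - 1) * 17^1 = 17/13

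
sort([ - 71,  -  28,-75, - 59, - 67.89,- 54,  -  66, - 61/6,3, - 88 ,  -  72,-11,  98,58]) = [-88, - 75, - 72,  -  71 ,-67.89, - 66, - 59 , - 54,-28, - 11, - 61/6, 3, 58,98] 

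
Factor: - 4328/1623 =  - 8/3 = -2^3*3^( - 1)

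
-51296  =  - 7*7328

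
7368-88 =7280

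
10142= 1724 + 8418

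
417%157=103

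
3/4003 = 3/4003= 0.00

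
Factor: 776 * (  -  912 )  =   - 707712 = - 2^7*3^1*19^1*97^1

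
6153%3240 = 2913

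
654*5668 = 3706872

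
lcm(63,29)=1827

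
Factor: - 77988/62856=-2^ ( - 1 )*3^( - 3 )* 67^1 = - 67/54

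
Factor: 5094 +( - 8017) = - 2923   =  -  37^1*79^1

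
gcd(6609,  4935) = 3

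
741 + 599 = 1340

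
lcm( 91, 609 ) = 7917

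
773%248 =29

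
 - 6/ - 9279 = 2/3093 = 0.00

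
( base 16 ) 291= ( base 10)657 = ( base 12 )469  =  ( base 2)1010010001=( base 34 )JB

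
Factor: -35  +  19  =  -16 = - 2^4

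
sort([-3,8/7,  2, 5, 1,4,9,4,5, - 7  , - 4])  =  [ - 7, - 4, - 3,  1,8/7, 2,4, 4, 5,5,9 ] 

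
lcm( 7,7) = 7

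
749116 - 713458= 35658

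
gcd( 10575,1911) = 3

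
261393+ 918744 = 1180137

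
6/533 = 6/533 = 0.01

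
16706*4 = 66824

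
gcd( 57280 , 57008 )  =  16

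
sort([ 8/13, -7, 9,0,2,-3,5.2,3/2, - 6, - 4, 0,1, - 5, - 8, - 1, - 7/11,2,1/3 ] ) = [ - 8,-7,-6 , - 5, - 4,-3 ,- 1,-7/11,0,0, 1/3, 8/13, 1,3/2 , 2, 2,5.2,9 ] 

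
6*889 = 5334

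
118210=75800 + 42410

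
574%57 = 4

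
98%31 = 5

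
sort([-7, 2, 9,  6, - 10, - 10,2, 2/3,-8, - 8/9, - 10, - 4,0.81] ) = [ - 10, - 10,- 10,  -  8, - 7,  -  4, - 8/9, 2/3,0.81 , 2, 2, 6, 9] 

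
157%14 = 3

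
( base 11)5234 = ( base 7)26134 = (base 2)1101100010110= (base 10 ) 6934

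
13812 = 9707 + 4105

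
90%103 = 90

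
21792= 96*227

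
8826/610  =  4413/305 = 14.47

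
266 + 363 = 629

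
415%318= 97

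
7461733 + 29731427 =37193160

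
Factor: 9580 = 2^2*5^1*479^1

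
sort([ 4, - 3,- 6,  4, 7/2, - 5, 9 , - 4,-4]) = [  -  6,-5,- 4,  -  4 ,  -  3,7/2 , 4,4,9] 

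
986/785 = 1  +  201/785 = 1.26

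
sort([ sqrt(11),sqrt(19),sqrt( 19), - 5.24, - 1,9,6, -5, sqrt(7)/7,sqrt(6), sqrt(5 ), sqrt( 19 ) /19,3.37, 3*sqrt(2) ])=[ - 5.24, - 5, - 1,sqrt(19 )/19, sqrt (7)/7,sqrt(5 ),  sqrt( 6),sqrt( 11),3.37,  3*sqrt( 2),sqrt(19),sqrt(19),6, 9 ]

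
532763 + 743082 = 1275845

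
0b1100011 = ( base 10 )99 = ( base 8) 143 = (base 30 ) 39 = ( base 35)2t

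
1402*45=63090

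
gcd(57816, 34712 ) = 8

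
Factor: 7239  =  3^1*19^1*127^1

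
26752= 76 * 352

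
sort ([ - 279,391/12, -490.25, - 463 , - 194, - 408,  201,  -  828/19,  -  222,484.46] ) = [ - 490.25, - 463, - 408, - 279, - 222 , - 194 ,-828/19, 391/12,201,484.46]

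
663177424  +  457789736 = 1120967160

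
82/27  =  82/27 =3.04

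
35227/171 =206 + 1/171 = 206.01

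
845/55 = 15 + 4/11 = 15.36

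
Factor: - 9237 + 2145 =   -  2^2*3^2*197^1  =  - 7092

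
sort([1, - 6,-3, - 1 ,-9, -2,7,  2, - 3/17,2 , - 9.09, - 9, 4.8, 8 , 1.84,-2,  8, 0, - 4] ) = [-9.09  ,-9,-9 , - 6, - 4, - 3  , - 2,  -  2, - 1,-3/17,0, 1,  1.84,2, 2,4.8,7, 8 , 8] 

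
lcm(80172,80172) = 80172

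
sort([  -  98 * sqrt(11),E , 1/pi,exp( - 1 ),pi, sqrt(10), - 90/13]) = [ - 98*sqrt(11 ), - 90/13,1/pi, exp(- 1 ), E,pi,sqrt(10)]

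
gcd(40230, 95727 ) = 3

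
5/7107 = 5/7107 = 0.00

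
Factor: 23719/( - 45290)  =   - 2^( - 1)*5^( - 1)*7^( - 1)*647^( - 1 )*23719^1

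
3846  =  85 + 3761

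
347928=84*4142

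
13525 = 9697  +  3828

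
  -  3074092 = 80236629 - 83310721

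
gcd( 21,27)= 3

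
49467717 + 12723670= 62191387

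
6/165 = 2/55 = 0.04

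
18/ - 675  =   - 2/75 = - 0.03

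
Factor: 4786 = 2^1*2393^1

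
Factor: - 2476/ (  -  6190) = 2^1*5^( - 1) = 2/5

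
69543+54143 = 123686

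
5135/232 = 5135/232 = 22.13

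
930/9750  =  31/325 = 0.10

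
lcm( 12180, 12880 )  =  1120560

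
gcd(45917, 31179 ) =1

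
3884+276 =4160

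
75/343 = 75/343 = 0.22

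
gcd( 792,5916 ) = 12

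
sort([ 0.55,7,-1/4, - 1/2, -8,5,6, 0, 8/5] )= [ - 8, - 1/2 , - 1/4, 0, 0.55, 8/5,5,6, 7]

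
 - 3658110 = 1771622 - 5429732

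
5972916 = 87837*68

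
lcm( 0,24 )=0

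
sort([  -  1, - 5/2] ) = [- 5/2 , - 1 ]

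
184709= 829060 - 644351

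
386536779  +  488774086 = 875310865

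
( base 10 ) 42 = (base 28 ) 1E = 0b101010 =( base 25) 1h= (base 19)24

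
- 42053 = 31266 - 73319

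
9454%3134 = 52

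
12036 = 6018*2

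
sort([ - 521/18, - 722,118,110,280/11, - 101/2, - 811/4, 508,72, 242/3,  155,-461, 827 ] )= [ - 722, - 461,-811/4,  -  101/2, - 521/18,280/11, 72, 242/3, 110,118,155, 508,827]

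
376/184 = 47/23 = 2.04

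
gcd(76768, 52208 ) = 16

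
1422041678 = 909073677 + 512968001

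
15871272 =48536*327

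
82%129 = 82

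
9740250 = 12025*810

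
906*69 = 62514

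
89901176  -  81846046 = 8055130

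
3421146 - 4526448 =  - 1105302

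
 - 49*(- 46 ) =2254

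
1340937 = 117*11461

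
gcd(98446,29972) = 2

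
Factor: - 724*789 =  - 571236= - 2^2 * 3^1*181^1*263^1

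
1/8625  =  1/8625 = 0.00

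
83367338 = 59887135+23480203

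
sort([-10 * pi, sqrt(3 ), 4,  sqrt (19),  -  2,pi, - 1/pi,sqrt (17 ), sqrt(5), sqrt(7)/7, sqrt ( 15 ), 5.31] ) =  [ - 10 * pi, - 2, - 1/pi, sqrt(7)/7, sqrt(3),  sqrt(5), pi,sqrt(15) , 4, sqrt( 17 ),sqrt(19), 5.31]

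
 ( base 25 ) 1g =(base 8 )51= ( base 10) 41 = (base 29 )1c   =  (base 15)2B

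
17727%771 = 765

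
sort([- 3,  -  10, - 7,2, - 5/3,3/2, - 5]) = [ - 10,  -  7,-5,- 3, - 5/3,3/2,  2]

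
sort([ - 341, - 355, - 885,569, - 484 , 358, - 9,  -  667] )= [ - 885, - 667, - 484 , - 355, - 341, - 9, 358,569]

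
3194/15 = 212+14/15 = 212.93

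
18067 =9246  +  8821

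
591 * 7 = 4137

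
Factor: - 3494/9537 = -2^1* 3^(-1)*11^( - 1) *17^( - 2)*1747^1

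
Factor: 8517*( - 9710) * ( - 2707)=223869089490 = 2^1*3^1*5^1*17^1*167^1*971^1*2707^1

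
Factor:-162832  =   - 2^4 * 10177^1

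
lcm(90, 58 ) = 2610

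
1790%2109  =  1790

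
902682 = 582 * 1551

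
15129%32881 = 15129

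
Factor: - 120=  - 2^3*3^1*5^1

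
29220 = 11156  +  18064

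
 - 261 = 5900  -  6161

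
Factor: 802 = 2^1*401^1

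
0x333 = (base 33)or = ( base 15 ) 399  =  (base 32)PJ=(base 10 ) 819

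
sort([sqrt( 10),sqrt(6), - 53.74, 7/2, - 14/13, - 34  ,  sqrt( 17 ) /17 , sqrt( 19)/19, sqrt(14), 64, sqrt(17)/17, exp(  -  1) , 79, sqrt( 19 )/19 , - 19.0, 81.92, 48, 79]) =[- 53.74,- 34 , - 19.0,  -  14/13, sqrt(19)/19, sqrt( 19)/19, sqrt( 17 )/17,sqrt(17 )/17,  exp(- 1 ), sqrt( 6),sqrt( 10), 7/2 , sqrt( 14 ), 48, 64, 79,  79,81.92] 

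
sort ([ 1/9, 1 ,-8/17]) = [-8/17, 1/9, 1]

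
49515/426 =16505/142 = 116.23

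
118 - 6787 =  - 6669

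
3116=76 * 41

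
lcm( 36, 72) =72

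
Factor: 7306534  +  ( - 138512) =2^1*3584011^1 = 7168022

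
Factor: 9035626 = 2^1*4517813^1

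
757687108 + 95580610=853267718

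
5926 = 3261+2665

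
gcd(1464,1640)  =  8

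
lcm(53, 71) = 3763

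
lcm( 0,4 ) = 0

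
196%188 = 8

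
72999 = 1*72999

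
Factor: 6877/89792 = 2^(-6) * 13^1*23^1*61^(  -  1 )= 299/3904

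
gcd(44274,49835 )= 1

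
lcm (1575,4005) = 140175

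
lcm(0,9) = 0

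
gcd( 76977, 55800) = 9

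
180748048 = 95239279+85508769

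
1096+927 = 2023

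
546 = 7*78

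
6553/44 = 6553/44 = 148.93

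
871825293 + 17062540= 888887833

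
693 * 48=33264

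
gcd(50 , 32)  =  2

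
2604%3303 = 2604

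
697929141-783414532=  - 85485391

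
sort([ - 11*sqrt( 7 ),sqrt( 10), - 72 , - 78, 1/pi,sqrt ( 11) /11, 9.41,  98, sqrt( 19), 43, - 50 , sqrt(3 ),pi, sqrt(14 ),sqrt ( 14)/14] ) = [ - 78, - 72, - 50,-11*sqrt (7), sqrt(14) /14,  sqrt (11)/11 , 1/pi, sqrt (3 ),pi,sqrt( 10 ), sqrt( 14),sqrt(19 ),9.41,43, 98 ]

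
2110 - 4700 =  - 2590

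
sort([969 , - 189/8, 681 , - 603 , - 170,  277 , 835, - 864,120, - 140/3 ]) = [ - 864,  -  603, - 170,  -  140/3,  -  189/8,120, 277, 681, 835, 969 ]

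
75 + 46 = 121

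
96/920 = 12/115 = 0.10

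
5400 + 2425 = 7825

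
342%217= 125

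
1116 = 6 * 186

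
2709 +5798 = 8507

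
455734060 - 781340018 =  -325605958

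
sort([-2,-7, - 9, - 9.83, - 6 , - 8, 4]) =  [  -  9.83, - 9,  -  8, - 7, - 6, - 2 , 4 ]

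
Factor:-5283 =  - 3^2* 587^1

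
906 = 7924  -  7018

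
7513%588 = 457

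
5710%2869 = 2841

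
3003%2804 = 199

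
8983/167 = 8983/167 = 53.79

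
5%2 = 1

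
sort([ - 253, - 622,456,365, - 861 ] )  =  [ - 861,  -  622  , - 253,365, 456 ] 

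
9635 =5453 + 4182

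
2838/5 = 2838/5  =  567.60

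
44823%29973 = 14850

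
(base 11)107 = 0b10000000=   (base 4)2000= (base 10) 128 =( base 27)4k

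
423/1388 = 423/1388 = 0.30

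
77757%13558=9967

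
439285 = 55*7987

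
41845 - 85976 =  - 44131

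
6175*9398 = 58032650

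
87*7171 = 623877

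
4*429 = 1716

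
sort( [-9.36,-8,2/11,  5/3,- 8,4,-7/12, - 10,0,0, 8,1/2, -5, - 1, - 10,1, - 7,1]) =[ - 10,- 10, - 9.36, - 8, - 8,-7, - 5,  -  1, - 7/12 , 0,0, 2/11,1/2, 1,1,5/3,4, 8 ] 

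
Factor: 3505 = 5^1*701^1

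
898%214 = 42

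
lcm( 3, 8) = 24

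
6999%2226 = 321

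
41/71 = 41/71 = 0.58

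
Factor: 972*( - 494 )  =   - 2^3*3^5*13^1*19^1 = - 480168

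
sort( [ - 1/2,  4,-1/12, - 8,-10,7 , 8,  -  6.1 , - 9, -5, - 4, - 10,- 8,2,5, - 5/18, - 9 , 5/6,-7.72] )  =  [-10,-10, - 9, - 9, - 8, - 8, - 7.72,  -  6.1, - 5  , -4, - 1/2,-5/18,-1/12 , 5/6, 2,4, 5, 7,8 ] 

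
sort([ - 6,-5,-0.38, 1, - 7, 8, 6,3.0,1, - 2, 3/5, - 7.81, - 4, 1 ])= [ - 7.81, - 7, - 6, - 5  , - 4, - 2, - 0.38, 3/5, 1,  1,1, 3.0, 6, 8 ]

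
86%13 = 8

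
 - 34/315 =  - 1 + 281/315 =- 0.11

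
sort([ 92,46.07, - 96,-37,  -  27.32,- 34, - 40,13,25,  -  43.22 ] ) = [  -  96, - 43.22, - 40,-37, - 34, - 27.32,  13,  25, 46.07,92]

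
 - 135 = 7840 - 7975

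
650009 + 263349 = 913358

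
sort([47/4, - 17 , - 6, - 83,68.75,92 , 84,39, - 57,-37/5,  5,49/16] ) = [ - 83 , - 57, - 17, - 37/5,- 6, 49/16, 5, 47/4,39,68.75,84,92 ] 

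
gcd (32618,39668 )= 94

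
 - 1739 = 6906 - 8645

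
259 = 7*37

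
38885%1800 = 1085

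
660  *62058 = 40958280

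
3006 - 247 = 2759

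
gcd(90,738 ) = 18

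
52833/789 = 17611/263 = 66.96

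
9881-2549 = 7332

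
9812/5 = 9812/5 = 1962.40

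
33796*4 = 135184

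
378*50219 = 18982782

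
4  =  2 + 2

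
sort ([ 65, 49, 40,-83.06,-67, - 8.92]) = [ - 83.06,  -  67 ,- 8.92, 40, 49,  65]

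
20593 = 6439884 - 6419291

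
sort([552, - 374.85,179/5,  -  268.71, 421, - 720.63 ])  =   [ - 720.63,-374.85,  -  268.71, 179/5,421, 552] 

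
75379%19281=17536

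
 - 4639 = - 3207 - 1432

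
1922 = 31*62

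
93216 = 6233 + 86983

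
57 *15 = 855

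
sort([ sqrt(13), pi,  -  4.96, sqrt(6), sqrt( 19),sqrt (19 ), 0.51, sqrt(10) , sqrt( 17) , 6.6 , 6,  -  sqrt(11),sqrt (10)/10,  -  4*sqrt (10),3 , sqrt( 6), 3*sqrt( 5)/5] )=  [-4*sqrt(10 ), - 4.96,-sqrt(11) , sqrt(10) /10,0.51 , 3*sqrt (5)/5, sqrt( 6), sqrt(6), 3 , pi, sqrt(10) , sqrt(13 ), sqrt(17),sqrt( 19),sqrt( 19 ) , 6, 6.6]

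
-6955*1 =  - 6955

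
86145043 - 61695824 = 24449219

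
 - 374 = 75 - 449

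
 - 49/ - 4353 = 49/4353 = 0.01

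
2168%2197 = 2168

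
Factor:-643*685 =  - 5^1*137^1*643^1  =  - 440455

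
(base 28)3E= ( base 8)142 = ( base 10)98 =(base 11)8a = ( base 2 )1100010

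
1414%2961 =1414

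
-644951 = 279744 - 924695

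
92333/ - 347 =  - 267 + 316/347= -  266.09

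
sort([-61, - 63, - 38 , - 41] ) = [ - 63, - 61, - 41,- 38]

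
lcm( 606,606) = 606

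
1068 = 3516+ - 2448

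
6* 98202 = 589212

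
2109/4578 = 703/1526= 0.46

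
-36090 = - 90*401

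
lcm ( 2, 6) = 6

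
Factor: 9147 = 3^1* 3049^1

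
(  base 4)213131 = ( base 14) CC5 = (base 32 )2et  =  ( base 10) 2525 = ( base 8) 4735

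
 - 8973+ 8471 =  - 502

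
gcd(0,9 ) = 9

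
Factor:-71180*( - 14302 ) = 2^3*5^1 * 3559^1*7151^1 = 1018016360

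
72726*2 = 145452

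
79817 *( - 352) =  - 28095584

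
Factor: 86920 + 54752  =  2^3 * 3^1*5903^1=141672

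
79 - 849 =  - 770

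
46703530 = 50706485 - 4002955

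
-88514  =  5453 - 93967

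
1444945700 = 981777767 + 463167933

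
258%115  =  28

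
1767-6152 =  - 4385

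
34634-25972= 8662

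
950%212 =102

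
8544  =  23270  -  14726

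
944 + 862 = 1806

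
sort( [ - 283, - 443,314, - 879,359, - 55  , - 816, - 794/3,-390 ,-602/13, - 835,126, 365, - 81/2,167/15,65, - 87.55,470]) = [ - 879, - 835, - 816 , - 443, - 390, - 283,-794/3, - 87.55, - 55, - 602/13, - 81/2, 167/15, 65, 126,314,359, 365,470]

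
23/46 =1/2 = 0.50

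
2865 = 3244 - 379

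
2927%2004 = 923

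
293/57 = 293/57=5.14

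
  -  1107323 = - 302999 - 804324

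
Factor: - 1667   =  -1667^1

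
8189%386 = 83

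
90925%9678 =3823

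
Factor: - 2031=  - 3^1 * 677^1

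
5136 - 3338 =1798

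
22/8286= 11/4143 = 0.00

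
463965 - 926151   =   - 462186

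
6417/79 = 6417/79 = 81.23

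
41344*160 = 6615040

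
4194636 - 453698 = 3740938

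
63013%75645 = 63013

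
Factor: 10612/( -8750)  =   - 758/625 = - 2^1*5^( - 4)*379^1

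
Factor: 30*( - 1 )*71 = -2^1*3^1* 5^1*71^1 = - 2130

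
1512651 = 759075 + 753576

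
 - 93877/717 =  - 93877/717 = - 130.93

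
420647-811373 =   -  390726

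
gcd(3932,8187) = 1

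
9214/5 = 9214/5 = 1842.80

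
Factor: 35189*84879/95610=2^( - 1)*3^1*5^( - 1 )*7^1 * 11^1 * 457^1*3187^(-1 )*9431^1 = 995602377/31870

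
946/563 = 1 + 383/563 = 1.68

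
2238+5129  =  7367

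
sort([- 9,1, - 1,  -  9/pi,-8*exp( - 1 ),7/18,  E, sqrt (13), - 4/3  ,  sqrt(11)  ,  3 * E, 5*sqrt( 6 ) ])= [ - 9, - 8* exp ( - 1 ), - 9/pi, - 4/3, - 1, 7/18,1,E , sqrt( 11 ),sqrt( 13), 3* E, 5*sqrt(6 )]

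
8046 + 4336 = 12382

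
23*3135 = 72105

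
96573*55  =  5311515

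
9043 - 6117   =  2926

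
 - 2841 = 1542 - 4383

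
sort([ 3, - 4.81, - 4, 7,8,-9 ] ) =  [ - 9, - 4.81,-4,3,7, 8]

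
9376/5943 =1 + 3433/5943 = 1.58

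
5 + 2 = 7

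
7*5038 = 35266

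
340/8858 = 170/4429 = 0.04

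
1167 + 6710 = 7877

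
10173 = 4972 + 5201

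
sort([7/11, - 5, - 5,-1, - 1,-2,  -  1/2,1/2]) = [ - 5 , - 5, -2, - 1, - 1, - 1/2,1/2,7/11] 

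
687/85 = 687/85 =8.08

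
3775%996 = 787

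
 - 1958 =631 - 2589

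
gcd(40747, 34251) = 7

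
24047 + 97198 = 121245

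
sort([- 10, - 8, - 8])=[ - 10, - 8,  -  8 ] 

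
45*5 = 225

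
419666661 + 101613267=521279928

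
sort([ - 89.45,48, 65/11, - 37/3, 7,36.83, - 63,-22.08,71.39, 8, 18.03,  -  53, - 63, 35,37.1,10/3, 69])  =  [- 89.45, - 63,-63 , - 53, - 22.08, - 37/3 , 10/3 , 65/11,7, 8, 18.03, 35, 36.83, 37.1, 48, 69, 71.39 ] 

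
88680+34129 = 122809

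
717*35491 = 25447047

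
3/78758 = 3/78758=0.00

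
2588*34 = 87992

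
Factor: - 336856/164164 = - 158/77 = - 2^1*7^( - 1)*11^(-1 )*79^1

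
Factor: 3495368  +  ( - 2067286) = 2^1*293^1*2437^1= 1428082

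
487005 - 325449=161556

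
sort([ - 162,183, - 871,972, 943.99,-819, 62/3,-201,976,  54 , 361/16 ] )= [ -871,-819, - 201, - 162 , 62/3,  361/16, 54, 183, 943.99,972, 976 ]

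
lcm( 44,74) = 1628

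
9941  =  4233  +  5708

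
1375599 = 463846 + 911753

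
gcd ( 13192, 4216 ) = 136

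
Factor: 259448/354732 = 2^1*3^ ( - 1) * 103^(- 1) *113^1 =226/309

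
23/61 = 23/61=0.38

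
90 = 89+1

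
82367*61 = 5024387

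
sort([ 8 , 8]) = [ 8,8]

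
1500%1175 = 325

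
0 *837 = 0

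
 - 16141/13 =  - 16141/13 = -1241.62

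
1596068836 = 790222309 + 805846527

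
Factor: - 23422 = -2^1*7^2*239^1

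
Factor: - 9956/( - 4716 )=3^ ( - 2)*19^1  =  19/9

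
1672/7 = 238 + 6/7 = 238.86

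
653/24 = 27 + 5/24 =27.21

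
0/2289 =0 = 0.00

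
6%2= 0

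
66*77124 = 5090184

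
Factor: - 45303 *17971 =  - 3^1*15101^1*17971^1 = -814140213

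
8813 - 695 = 8118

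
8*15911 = 127288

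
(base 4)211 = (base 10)37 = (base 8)45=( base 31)16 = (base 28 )19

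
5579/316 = 5579/316 = 17.66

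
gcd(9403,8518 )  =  1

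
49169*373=18340037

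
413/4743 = 413/4743 = 0.09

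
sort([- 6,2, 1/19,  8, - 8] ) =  [-8,-6, 1/19,  2, 8 ] 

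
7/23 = 7/23 = 0.30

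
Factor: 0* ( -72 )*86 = 0 = 0^1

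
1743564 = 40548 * 43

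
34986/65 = 538+16/65 = 538.25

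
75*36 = 2700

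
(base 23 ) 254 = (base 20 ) 2IH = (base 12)821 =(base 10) 1177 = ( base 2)10010011001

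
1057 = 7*151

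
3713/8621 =3713/8621 = 0.43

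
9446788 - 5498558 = 3948230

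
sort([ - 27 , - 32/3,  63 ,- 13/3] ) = [  -  27, - 32/3,-13/3, 63]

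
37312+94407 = 131719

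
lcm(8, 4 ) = 8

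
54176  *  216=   11702016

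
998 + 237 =1235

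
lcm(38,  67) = 2546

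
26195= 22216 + 3979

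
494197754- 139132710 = 355065044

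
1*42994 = 42994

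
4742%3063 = 1679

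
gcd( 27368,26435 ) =311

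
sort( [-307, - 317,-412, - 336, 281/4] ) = [ - 412 ,- 336,-317, - 307, 281/4 ] 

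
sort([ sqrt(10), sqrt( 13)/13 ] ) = [ sqrt ( 13 ) /13, sqrt(10 )] 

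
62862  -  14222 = 48640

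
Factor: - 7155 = -3^3*5^1*53^1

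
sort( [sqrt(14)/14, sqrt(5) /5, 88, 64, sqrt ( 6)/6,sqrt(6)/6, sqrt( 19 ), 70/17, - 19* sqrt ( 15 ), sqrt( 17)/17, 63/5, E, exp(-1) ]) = [ - 19 * sqrt( 15), sqrt( 17)/17, sqrt(14 ) /14, exp(- 1),sqrt( 6)/6, sqrt ( 6 ) /6, sqrt(5)/5,  E,70/17,sqrt(19),63/5, 64,88]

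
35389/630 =56 + 109/630 = 56.17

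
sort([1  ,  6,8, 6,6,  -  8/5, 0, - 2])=[-2, - 8/5, 0,1,6,6,6, 8 ]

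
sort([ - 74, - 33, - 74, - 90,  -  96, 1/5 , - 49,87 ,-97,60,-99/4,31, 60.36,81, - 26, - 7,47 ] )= [ - 97, - 96, - 90,-74, - 74, - 49, - 33 ,  -  26, - 99/4,-7,1/5,  31, 47, 60, 60.36, 81, 87 ] 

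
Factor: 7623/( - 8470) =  - 9/10 = - 2^( - 1 )*3^2* 5^( - 1)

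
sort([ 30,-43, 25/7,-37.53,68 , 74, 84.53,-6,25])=[ - 43, - 37.53,-6, 25/7, 25, 30,68, 74, 84.53] 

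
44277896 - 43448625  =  829271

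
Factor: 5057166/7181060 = 2528583/3590530 = 2^ ( - 1)*3^1*5^( - 1)*23^(-1 )*67^(-1)*233^( - 1)*659^1*1279^1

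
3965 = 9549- 5584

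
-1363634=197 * (  -  6922) 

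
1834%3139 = 1834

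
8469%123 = 105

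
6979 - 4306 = 2673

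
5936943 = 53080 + 5883863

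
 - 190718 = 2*( - 95359)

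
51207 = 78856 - 27649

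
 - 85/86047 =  - 1 + 85962/86047 = - 0.00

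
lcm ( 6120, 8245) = 593640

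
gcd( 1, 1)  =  1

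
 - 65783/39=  - 65783/39  =  - 1686.74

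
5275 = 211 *25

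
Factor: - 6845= - 5^1 * 37^2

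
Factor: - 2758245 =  - 3^1 * 5^1 * 7^1 * 109^1*241^1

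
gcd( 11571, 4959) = 1653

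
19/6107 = 19/6107 = 0.00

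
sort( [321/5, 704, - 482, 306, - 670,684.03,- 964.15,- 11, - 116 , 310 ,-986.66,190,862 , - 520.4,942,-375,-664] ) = [ - 986.66, - 964.15, - 670,-664,-520.4, - 482, - 375, - 116, - 11,321/5,190,306, 310,684.03,704 , 862, 942 ] 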